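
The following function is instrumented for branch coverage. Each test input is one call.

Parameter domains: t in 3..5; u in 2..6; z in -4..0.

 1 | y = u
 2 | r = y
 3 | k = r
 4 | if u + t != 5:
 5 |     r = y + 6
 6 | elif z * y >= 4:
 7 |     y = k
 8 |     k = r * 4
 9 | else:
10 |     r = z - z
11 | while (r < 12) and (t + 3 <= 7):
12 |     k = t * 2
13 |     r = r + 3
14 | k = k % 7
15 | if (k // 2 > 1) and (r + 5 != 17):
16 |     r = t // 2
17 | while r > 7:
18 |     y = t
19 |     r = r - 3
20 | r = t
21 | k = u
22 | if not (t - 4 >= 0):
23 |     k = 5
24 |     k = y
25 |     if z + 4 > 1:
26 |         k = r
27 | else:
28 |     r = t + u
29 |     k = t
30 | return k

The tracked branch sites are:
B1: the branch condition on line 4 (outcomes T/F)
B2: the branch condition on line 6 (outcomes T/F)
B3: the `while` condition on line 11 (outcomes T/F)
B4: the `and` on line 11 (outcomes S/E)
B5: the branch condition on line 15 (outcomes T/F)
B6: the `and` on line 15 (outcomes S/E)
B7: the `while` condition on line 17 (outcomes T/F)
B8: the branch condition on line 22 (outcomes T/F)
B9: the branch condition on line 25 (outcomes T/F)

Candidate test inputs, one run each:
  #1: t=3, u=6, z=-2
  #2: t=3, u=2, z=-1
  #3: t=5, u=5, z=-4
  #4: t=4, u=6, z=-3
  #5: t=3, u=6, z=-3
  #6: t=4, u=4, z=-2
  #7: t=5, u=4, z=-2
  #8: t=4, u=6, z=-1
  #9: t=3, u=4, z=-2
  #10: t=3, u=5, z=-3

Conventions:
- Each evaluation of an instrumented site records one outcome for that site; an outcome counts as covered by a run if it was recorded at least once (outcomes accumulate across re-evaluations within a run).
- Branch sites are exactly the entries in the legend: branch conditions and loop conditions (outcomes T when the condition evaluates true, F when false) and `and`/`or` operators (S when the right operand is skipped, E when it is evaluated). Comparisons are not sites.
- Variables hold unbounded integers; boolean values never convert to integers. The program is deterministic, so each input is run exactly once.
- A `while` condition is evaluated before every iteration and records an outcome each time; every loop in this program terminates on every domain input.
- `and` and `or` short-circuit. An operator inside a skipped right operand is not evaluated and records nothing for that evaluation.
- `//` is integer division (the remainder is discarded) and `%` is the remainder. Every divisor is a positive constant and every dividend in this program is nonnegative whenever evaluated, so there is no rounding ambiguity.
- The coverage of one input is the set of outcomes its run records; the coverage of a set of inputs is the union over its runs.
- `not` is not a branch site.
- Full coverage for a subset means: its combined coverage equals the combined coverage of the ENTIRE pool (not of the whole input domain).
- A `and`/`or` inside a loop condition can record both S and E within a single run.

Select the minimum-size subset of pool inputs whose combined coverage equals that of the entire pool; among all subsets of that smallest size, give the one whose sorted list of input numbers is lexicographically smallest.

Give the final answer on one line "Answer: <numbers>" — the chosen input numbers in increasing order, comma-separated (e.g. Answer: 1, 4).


input #1 (t=3, u=6, z=-2): events B1->T, B4->S, B3->F, B6->E, B5->F, B7->T, B7->T, B7->F, B8->T, B9->T; covers B1=T, B3=F, B4=S, B5=F, B6=E, B7=T, B7=F, B8=T, B9=T
input #2 (t=3, u=2, z=-1): events B1->F, B2->F, B4->E, B3->T, B4->E, B3->T, B4->E, B3->T, B4->E, B3->T, B4->S, B3->F, B6->E, B5->F, ...; covers B1=F, B2=F, B3=T, B3=F, B4=S, B4=E, B5=F, B6=E, B7=T, B7=F, B8=T, B9=T
input #3 (t=5, u=5, z=-4): events B1->T, B4->E, B3->F, B6->E, B5->T, B7->F, B8->F; covers B1=T, B3=F, B4=E, B5=T, B6=E, B7=F, B8=F
input #4 (t=4, u=6, z=-3): events B1->T, B4->S, B3->F, B6->E, B5->F, B7->T, B7->T, B7->F, B8->F; covers B1=T, B3=F, B4=S, B5=F, B6=E, B7=T, B7=F, B8=F
input #5 (t=3, u=6, z=-3): events B1->T, B4->S, B3->F, B6->E, B5->F, B7->T, B7->T, B7->F, B8->T, B9->F; covers B1=T, B3=F, B4=S, B5=F, B6=E, B7=T, B7=F, B8=T, B9=F
input #6 (t=4, u=4, z=-2): events B1->T, B4->E, B3->T, B4->S, B3->F, B6->S, B5->F, B7->T, B7->T, B7->F, B8->F; covers B1=T, B3=T, B3=F, B4=S, B4=E, B5=F, B6=S, B7=T, B7=F, B8=F
input #7 (t=5, u=4, z=-2): events B1->T, B4->E, B3->F, B6->E, B5->T, B7->F, B8->F; covers B1=T, B3=F, B4=E, B5=T, B6=E, B7=F, B8=F
input #8 (t=4, u=6, z=-1): events B1->T, B4->S, B3->F, B6->E, B5->F, B7->T, B7->T, B7->F, B8->F; covers B1=T, B3=F, B4=S, B5=F, B6=E, B7=T, B7=F, B8=F
input #9 (t=3, u=4, z=-2): events B1->T, B4->E, B3->T, B4->S, B3->F, B6->E, B5->T, B7->F, B8->T, B9->T; covers B1=T, B3=T, B3=F, B4=S, B4=E, B5=T, B6=E, B7=F, B8=T, B9=T
input #10 (t=3, u=5, z=-3): events B1->T, B4->E, B3->T, B4->S, B3->F, B6->E, B5->T, B7->F, B8->T, B9->F; covers B1=T, B3=T, B3=F, B4=S, B4=E, B5=T, B6=E, B7=F, B8=T, B9=F
the full pool covers 17 outcomes: B1=T, B1=F, B2=F, B3=T, B3=F, B4=S, B4=E, B5=T, B5=F, B6=S, B6=E, B7=T, B7=F, B8=T, B8=F, B9=T, B9=F
no size-1 subset reaches all 17 outcomes (best union: 12/17)
no size-2 subset reaches all 17 outcomes (best union: 15/17)
the canonical winner is {2, 6, 10}: size 3, full 17-outcome coverage, earliest index list among size-3 covers
Answer: 2, 6, 10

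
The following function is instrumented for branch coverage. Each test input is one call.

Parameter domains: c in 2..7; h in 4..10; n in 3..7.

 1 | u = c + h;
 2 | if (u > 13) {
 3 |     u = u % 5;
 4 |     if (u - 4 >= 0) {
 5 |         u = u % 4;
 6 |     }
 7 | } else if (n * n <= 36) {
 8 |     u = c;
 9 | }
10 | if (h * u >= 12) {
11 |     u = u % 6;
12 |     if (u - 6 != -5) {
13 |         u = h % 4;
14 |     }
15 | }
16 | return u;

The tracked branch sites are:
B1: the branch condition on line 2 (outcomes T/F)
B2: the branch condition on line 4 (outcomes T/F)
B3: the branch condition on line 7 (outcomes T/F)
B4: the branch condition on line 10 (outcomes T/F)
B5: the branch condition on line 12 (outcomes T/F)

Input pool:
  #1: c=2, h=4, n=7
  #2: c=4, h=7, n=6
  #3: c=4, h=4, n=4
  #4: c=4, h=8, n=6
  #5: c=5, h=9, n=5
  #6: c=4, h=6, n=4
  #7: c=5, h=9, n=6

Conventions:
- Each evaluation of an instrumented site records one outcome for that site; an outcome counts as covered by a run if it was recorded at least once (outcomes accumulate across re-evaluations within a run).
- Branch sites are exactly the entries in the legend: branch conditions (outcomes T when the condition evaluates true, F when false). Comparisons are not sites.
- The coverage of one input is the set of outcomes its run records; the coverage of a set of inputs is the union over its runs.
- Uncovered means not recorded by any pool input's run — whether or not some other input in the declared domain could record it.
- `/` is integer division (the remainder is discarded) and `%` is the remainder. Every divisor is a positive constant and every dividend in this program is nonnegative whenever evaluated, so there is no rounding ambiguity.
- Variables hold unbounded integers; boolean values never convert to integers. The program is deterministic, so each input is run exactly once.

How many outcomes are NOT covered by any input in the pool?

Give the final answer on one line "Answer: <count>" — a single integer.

#1 (c=2, h=4, n=7) -> covered: B1=F, B3=F, B4=T, B5=T
#2 (c=4, h=7, n=6) -> covered: B1=F, B3=T, B4=T, B5=T
#3 (c=4, h=4, n=4) -> covered: B1=F, B3=T, B4=T, B5=T
#4 (c=4, h=8, n=6) -> covered: B1=F, B3=T, B4=T, B5=T
#5 (c=5, h=9, n=5) -> covered: B1=T, B2=T, B4=F
#6 (c=4, h=6, n=4) -> covered: B1=F, B3=T, B4=T, B5=T
#7 (c=5, h=9, n=6) -> covered: B1=T, B2=T, B4=F
union over the pool: B1=T, B1=F, B2=T, B3=T, B3=F, B4=T, B4=F, B5=T
uncovered (2 of 10): B2=F, B5=F

Answer: 2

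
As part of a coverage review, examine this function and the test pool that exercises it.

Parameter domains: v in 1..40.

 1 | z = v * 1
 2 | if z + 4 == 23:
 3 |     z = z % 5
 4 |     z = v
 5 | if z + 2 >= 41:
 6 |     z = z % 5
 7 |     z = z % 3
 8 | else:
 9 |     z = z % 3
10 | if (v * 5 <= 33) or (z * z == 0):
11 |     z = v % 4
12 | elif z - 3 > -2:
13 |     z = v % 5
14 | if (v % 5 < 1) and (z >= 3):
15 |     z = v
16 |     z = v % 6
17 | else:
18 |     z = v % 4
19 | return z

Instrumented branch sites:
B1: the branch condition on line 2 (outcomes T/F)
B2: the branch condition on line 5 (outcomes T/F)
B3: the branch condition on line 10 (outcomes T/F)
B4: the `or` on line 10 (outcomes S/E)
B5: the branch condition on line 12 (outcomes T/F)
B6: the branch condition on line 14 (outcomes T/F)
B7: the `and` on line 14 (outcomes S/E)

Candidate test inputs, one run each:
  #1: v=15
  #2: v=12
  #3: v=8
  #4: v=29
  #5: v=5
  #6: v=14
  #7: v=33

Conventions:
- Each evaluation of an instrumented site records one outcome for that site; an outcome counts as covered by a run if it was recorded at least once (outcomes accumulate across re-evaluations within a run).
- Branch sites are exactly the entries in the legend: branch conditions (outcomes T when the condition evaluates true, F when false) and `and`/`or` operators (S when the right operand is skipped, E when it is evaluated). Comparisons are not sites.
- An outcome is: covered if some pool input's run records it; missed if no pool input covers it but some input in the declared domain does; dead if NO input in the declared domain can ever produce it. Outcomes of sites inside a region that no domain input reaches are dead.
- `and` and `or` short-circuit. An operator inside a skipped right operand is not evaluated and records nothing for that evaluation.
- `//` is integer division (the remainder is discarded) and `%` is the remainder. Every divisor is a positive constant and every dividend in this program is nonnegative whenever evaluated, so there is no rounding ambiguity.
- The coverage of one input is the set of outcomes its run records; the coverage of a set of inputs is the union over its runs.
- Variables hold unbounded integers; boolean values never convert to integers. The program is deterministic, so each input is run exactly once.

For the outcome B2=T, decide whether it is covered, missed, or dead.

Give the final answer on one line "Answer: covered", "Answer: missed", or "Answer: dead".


no pool input records B2=T
but domain input (v=39) does record it -> reachable, so missed
Answer: missed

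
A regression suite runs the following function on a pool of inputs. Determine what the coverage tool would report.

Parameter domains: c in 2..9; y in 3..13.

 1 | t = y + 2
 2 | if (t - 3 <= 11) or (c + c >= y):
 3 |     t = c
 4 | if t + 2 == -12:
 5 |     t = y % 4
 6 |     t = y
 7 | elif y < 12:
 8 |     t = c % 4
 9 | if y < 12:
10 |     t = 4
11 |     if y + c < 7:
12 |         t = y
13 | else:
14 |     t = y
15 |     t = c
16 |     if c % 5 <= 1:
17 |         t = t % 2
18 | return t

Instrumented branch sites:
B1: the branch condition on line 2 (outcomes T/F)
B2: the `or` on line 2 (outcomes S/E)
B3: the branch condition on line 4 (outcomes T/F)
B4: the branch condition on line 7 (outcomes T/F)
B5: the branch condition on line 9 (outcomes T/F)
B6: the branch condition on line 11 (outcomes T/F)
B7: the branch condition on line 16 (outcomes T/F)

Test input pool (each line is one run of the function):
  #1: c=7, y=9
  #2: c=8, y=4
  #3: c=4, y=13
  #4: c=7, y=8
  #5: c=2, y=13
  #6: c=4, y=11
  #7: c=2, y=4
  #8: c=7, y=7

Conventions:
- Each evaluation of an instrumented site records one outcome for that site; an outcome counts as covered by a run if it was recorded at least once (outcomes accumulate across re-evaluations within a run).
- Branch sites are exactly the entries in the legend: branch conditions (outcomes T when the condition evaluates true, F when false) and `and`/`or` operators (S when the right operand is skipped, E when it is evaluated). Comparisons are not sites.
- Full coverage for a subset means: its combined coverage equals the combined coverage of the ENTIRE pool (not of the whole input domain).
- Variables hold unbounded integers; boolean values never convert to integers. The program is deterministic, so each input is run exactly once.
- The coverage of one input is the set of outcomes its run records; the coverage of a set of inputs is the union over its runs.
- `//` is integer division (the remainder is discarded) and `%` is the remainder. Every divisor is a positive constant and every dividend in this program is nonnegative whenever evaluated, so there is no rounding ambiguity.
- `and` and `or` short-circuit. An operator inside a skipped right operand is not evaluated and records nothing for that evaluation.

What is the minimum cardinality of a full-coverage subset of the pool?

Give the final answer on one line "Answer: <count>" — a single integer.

#1 (c=7, y=9) -> B2->S, B1->T, B3->F, B4->T, B5->T, B6->F; covered: B1=T, B2=S, B3=F, B4=T, B5=T, B6=F
#2 (c=8, y=4) -> B2->S, B1->T, B3->F, B4->T, B5->T, B6->F; covered: B1=T, B2=S, B3=F, B4=T, B5=T, B6=F
#3 (c=4, y=13) -> B2->E, B1->F, B3->F, B4->F, B5->F, B7->F; covered: B1=F, B2=E, B3=F, B4=F, B5=F, B7=F
#4 (c=7, y=8) -> B2->S, B1->T, B3->F, B4->T, B5->T, B6->F; covered: B1=T, B2=S, B3=F, B4=T, B5=T, B6=F
#5 (c=2, y=13) -> B2->E, B1->F, B3->F, B4->F, B5->F, B7->F; covered: B1=F, B2=E, B3=F, B4=F, B5=F, B7=F
#6 (c=4, y=11) -> B2->S, B1->T, B3->F, B4->T, B5->T, B6->F; covered: B1=T, B2=S, B3=F, B4=T, B5=T, B6=F
#7 (c=2, y=4) -> B2->S, B1->T, B3->F, B4->T, B5->T, B6->T; covered: B1=T, B2=S, B3=F, B4=T, B5=T, B6=T
#8 (c=7, y=7) -> B2->S, B1->T, B3->F, B4->T, B5->T, B6->F; covered: B1=T, B2=S, B3=F, B4=T, B5=T, B6=F
together the pool reaches 12 outcomes: B1=T, B1=F, B2=S, B2=E, B3=F, B4=T, B4=F, B5=T, B5=F, B6=T, B6=F, B7=F
size 1 is not enough: best union over all size-1 subsets is 6/12
size 2 is not enough: best union over all size-2 subsets is 11/12
size 3: inputs {1, 3, 7} cover all 12 outcomes, and no lexicographically smaller subset of this size does

Answer: 3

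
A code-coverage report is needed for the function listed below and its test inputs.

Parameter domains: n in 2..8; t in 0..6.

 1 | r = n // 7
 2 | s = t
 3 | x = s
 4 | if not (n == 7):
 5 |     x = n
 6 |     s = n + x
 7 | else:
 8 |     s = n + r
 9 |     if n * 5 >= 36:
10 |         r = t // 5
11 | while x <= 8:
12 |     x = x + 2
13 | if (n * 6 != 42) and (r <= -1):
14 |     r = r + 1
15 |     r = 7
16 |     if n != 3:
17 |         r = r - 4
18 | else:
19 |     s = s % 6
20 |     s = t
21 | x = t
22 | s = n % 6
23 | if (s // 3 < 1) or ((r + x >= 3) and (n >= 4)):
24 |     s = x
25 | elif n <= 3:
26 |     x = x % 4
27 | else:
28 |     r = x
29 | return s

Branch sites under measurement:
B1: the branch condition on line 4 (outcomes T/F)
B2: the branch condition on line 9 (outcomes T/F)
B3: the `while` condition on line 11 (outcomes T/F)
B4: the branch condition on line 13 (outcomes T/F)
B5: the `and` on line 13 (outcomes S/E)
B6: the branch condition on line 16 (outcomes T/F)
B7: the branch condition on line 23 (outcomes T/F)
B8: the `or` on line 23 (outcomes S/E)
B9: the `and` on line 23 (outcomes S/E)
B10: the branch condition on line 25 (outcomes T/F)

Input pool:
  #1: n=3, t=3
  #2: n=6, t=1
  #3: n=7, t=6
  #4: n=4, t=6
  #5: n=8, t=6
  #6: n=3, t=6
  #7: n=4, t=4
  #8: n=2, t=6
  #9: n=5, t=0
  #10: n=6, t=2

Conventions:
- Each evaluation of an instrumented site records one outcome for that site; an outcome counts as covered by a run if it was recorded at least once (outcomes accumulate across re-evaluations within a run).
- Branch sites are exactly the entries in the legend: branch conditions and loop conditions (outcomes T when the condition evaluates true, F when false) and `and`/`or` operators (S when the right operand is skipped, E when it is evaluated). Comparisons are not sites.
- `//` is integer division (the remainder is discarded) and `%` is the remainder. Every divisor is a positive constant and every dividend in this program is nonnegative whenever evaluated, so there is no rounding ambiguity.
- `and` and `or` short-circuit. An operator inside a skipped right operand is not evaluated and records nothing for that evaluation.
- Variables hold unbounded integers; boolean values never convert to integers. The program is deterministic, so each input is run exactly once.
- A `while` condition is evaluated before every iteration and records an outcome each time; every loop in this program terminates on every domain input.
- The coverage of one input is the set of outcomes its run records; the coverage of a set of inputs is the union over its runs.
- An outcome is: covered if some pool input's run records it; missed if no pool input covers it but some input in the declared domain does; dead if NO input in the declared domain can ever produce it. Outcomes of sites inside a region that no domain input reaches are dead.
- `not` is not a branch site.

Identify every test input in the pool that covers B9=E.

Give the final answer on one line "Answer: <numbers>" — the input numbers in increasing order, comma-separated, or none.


input #1 (n=3, t=3): records B9=E
input #2 (n=6, t=1): does not record B9=E
input #3 (n=7, t=6): does not record B9=E
input #4 (n=4, t=6): records B9=E
input #5 (n=8, t=6): does not record B9=E
input #6 (n=3, t=6): records B9=E
input #7 (n=4, t=4): records B9=E
input #8 (n=2, t=6): does not record B9=E
input #9 (n=5, t=0): does not record B9=E
input #10 (n=6, t=2): does not record B9=E
Answer: 1, 4, 6, 7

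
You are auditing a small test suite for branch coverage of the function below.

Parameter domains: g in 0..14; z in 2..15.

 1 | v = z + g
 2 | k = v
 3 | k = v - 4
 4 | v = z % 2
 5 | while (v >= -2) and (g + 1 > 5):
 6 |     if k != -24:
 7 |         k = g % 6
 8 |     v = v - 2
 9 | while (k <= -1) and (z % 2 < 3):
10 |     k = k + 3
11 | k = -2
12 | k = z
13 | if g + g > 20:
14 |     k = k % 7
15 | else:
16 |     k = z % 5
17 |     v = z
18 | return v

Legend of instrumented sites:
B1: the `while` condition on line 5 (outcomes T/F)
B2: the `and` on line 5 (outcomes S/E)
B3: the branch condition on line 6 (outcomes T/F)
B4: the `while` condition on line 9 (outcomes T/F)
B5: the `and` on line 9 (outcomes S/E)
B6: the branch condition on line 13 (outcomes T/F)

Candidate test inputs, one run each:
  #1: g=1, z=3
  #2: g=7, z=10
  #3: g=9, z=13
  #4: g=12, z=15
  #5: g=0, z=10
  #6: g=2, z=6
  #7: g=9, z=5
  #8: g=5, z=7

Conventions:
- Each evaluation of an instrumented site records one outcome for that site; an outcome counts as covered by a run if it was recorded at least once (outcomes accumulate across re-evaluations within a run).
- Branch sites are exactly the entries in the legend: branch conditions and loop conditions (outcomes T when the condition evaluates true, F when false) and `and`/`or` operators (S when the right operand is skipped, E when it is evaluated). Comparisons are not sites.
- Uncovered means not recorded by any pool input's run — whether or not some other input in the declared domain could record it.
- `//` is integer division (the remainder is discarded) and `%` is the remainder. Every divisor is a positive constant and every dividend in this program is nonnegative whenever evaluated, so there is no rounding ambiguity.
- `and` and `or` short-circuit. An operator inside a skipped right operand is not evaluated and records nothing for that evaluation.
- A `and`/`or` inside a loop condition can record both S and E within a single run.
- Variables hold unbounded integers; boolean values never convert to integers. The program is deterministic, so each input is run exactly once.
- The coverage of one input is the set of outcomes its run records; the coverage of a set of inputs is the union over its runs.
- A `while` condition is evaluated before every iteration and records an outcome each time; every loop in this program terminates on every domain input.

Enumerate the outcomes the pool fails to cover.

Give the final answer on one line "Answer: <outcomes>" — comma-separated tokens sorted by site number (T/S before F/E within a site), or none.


input #1, g=1, z=3: events B2->E, B1->F, B5->S, B4->F, B6->F; outcomes B1=F, B2=E, B4=F, B5=S, B6=F
input #2, g=7, z=10: events B2->E, B1->T, B3->T, B2->E, B1->T, B3->T, B2->S, B1->F, B5->S, B4->F, B6->F; outcomes B1=T, B1=F, B2=S, B2=E, B3=T, B4=F, B5=S, B6=F
input #3, g=9, z=13: events B2->E, B1->T, B3->T, B2->E, B1->T, B3->T, B2->S, B1->F, B5->S, B4->F, B6->F; outcomes B1=T, B1=F, B2=S, B2=E, B3=T, B4=F, B5=S, B6=F
input #4, g=12, z=15: events B2->E, B1->T, B3->T, B2->E, B1->T, B3->T, B2->S, B1->F, B5->S, B4->F, B6->T; outcomes B1=T, B1=F, B2=S, B2=E, B3=T, B4=F, B5=S, B6=T
input #5, g=0, z=10: events B2->E, B1->F, B5->S, B4->F, B6->F; outcomes B1=F, B2=E, B4=F, B5=S, B6=F
input #6, g=2, z=6: events B2->E, B1->F, B5->S, B4->F, B6->F; outcomes B1=F, B2=E, B4=F, B5=S, B6=F
input #7, g=9, z=5: events B2->E, B1->T, B3->T, B2->E, B1->T, B3->T, B2->S, B1->F, B5->S, B4->F, B6->F; outcomes B1=T, B1=F, B2=S, B2=E, B3=T, B4=F, B5=S, B6=F
input #8, g=5, z=7: events B2->E, B1->T, B3->T, B2->E, B1->T, B3->T, B2->S, B1->F, B5->S, B4->F, B6->F; outcomes B1=T, B1=F, B2=S, B2=E, B3=T, B4=F, B5=S, B6=F
union over the pool: B1=T, B1=F, B2=S, B2=E, B3=T, B4=F, B5=S, B6=T, B6=F
uncovered (3 of 12): B3=F, B4=T, B5=E
Answer: B3=F, B4=T, B5=E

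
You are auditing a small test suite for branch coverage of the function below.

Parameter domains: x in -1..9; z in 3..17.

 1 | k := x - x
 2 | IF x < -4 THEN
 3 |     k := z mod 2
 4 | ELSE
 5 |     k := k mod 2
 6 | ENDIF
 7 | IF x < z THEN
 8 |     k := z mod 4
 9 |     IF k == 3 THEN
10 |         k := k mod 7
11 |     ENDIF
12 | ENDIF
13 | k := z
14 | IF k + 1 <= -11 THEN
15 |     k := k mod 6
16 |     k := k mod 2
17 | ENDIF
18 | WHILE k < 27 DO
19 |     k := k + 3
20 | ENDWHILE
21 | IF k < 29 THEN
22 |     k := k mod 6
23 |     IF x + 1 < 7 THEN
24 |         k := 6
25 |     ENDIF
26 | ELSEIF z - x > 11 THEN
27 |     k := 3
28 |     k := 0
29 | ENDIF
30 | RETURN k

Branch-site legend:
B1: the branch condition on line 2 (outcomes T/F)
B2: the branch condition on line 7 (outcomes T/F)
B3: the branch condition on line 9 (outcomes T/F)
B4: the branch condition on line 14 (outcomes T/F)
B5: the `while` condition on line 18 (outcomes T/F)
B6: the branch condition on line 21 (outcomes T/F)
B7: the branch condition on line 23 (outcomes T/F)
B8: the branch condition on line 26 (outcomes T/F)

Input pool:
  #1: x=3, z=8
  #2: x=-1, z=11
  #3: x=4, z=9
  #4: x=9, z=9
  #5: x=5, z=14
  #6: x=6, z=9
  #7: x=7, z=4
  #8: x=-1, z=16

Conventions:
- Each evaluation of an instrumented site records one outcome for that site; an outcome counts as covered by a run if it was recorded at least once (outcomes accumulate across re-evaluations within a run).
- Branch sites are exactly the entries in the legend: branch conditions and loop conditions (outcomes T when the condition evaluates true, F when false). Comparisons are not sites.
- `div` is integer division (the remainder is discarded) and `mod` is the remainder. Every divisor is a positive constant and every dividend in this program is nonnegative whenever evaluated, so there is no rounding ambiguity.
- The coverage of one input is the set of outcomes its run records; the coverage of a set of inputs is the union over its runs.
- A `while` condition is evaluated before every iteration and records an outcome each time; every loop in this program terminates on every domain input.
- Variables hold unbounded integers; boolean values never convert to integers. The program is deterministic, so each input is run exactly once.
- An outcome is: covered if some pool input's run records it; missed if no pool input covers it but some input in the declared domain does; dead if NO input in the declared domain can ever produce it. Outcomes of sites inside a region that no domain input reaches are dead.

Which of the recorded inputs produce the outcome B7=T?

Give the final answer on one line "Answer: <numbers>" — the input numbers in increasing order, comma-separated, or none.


input #1 (x=3, z=8): misses B7=T
input #2 (x=-1, z=11): misses B7=T
input #3 (x=4, z=9): covers B7=T
input #4 (x=9, z=9): misses B7=T
input #5 (x=5, z=14): misses B7=T
input #6 (x=6, z=9): misses B7=T
input #7 (x=7, z=4): misses B7=T
input #8 (x=-1, z=16): covers B7=T
Answer: 3, 8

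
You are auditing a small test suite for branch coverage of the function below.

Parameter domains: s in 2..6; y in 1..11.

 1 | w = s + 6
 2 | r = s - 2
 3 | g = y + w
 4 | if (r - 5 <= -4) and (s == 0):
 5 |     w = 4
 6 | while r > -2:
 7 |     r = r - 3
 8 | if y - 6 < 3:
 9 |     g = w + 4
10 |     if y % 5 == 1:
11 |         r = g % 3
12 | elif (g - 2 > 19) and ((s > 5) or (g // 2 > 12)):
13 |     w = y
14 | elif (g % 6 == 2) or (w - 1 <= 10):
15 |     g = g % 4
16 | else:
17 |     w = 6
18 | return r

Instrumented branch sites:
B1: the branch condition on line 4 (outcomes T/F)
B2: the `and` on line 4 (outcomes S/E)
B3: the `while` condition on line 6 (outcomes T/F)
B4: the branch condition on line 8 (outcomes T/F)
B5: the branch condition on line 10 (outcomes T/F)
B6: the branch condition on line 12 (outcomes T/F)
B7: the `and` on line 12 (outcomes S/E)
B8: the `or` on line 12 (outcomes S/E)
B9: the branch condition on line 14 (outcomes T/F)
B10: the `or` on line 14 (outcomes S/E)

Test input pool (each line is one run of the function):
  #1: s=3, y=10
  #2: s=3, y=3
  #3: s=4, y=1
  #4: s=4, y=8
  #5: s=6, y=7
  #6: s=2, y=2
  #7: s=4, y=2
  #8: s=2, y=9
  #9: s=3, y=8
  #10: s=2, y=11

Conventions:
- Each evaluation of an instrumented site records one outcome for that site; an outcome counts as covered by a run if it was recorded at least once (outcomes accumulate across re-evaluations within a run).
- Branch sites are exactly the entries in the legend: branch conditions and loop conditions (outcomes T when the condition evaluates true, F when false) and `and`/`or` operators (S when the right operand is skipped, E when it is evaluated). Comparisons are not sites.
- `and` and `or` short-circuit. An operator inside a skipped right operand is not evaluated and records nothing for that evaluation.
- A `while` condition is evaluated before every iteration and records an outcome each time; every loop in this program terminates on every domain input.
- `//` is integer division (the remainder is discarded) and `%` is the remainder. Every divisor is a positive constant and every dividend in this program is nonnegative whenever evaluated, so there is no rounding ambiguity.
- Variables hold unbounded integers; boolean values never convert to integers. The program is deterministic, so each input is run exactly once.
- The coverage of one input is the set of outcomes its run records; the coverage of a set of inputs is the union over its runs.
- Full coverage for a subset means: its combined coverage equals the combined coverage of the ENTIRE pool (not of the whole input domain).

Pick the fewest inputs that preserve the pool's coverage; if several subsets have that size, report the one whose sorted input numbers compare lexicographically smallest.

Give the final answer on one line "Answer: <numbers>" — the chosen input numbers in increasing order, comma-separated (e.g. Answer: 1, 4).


input #1, s=3, y=10: events B2->E, B1->F, B3->T, B3->F, B4->F, B7->S, B6->F, B10->E, B9->T; outcomes B1=F, B2=E, B3=T, B3=F, B4=F, B6=F, B7=S, B9=T, B10=E
input #2, s=3, y=3: events B2->E, B1->F, B3->T, B3->F, B4->T, B5->F; outcomes B1=F, B2=E, B3=T, B3=F, B4=T, B5=F
input #3, s=4, y=1: events B2->S, B1->F, B3->T, B3->T, B3->F, B4->T, B5->T; outcomes B1=F, B2=S, B3=T, B3=F, B4=T, B5=T
input #4, s=4, y=8: events B2->S, B1->F, B3->T, B3->T, B3->F, B4->T, B5->F; outcomes B1=F, B2=S, B3=T, B3=F, B4=T, B5=F
input #5, s=6, y=7: events B2->S, B1->F, B3->T, B3->T, B3->F, B4->T, B5->F; outcomes B1=F, B2=S, B3=T, B3=F, B4=T, B5=F
input #6, s=2, y=2: events B2->E, B1->F, B3->T, B3->F, B4->T, B5->F; outcomes B1=F, B2=E, B3=T, B3=F, B4=T, B5=F
input #7, s=4, y=2: events B2->S, B1->F, B3->T, B3->T, B3->F, B4->T, B5->F; outcomes B1=F, B2=S, B3=T, B3=F, B4=T, B5=F
input #8, s=2, y=9: events B2->E, B1->F, B3->T, B3->F, B4->F, B7->S, B6->F, B10->E, B9->T; outcomes B1=F, B2=E, B3=T, B3=F, B4=F, B6=F, B7=S, B9=T, B10=E
input #9, s=3, y=8: events B2->E, B1->F, B3->T, B3->F, B4->T, B5->F; outcomes B1=F, B2=E, B3=T, B3=F, B4=T, B5=F
input #10, s=2, y=11: events B2->E, B1->F, B3->T, B3->F, B4->F, B7->S, B6->F, B10->E, B9->T; outcomes B1=F, B2=E, B3=T, B3=F, B4=F, B6=F, B7=S, B9=T, B10=E
pool-wide coverage (13 outcomes): B1=F, B2=S, B2=E, B3=T, B3=F, B4=T, B4=F, B5=T, B5=F, B6=F, B7=S, B9=T, B10=E
checked all size-1 subsets: none covers 13 outcomes (max 9/13)
checked all size-2 subsets: none covers 13 outcomes (max 12/13)
at size 3, {1, 2, 3} reaches all 13 outcomes; every lexicographically earlier size-3 subset fails
Answer: 1, 2, 3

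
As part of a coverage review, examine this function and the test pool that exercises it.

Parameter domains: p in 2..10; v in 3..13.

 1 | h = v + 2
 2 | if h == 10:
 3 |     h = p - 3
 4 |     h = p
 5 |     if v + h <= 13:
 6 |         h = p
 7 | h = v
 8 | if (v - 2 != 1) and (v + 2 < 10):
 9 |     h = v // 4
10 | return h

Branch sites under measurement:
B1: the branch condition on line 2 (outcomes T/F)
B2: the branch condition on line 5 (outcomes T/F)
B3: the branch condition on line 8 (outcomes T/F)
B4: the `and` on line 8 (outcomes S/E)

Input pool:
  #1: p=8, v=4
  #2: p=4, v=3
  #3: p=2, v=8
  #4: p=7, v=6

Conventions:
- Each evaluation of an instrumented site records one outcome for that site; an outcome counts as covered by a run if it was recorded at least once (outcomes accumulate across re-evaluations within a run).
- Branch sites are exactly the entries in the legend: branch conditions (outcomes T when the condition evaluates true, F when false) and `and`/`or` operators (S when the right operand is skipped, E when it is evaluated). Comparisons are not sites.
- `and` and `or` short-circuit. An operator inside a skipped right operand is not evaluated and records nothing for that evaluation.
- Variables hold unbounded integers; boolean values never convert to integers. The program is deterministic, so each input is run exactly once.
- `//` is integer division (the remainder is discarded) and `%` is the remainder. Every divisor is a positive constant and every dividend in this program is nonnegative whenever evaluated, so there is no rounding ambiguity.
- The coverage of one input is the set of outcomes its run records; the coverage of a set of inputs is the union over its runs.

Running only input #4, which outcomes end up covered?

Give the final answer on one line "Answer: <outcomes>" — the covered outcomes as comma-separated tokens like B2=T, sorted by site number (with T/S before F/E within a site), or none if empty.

Tracing the run of input #4 (p=7, v=6):
  B1->F, B4->E, B3->T
collecting distinct outcomes: B1=F, B3=T, B4=E

Answer: B1=F, B3=T, B4=E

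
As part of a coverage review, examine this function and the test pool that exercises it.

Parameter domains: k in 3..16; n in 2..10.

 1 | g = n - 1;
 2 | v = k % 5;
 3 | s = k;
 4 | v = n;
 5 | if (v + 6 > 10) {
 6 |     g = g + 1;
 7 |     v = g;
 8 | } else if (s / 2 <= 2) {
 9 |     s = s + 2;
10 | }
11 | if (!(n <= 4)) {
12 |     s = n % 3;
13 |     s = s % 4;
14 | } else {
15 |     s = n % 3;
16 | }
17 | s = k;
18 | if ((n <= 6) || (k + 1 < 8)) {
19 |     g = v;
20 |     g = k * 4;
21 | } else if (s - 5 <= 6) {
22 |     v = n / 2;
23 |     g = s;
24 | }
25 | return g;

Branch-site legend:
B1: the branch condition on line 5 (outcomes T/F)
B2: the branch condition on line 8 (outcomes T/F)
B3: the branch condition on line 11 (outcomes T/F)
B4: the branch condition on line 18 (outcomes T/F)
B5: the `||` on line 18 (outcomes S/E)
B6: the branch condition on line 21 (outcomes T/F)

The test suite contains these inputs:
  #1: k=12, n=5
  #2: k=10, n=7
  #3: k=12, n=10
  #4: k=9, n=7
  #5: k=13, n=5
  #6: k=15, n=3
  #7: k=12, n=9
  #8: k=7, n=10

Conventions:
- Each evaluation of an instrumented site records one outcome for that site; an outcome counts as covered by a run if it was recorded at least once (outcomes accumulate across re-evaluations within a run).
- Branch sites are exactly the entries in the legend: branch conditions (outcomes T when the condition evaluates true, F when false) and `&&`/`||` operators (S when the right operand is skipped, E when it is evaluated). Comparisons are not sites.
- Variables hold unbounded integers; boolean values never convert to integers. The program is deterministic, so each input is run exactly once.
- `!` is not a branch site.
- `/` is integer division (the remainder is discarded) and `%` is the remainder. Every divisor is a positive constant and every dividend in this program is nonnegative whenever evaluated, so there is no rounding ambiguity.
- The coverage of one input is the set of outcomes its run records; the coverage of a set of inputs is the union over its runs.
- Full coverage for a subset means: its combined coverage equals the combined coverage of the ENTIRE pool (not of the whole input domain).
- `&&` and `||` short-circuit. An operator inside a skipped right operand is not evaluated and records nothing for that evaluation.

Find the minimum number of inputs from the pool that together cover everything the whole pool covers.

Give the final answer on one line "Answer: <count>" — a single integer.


#1 (k=12, n=5) -> covered: B1=T, B3=T, B4=T, B5=S
#2 (k=10, n=7) -> covered: B1=T, B3=T, B4=F, B5=E, B6=T
#3 (k=12, n=10) -> covered: B1=T, B3=T, B4=F, B5=E, B6=F
#4 (k=9, n=7) -> covered: B1=T, B3=T, B4=F, B5=E, B6=T
#5 (k=13, n=5) -> covered: B1=T, B3=T, B4=T, B5=S
#6 (k=15, n=3) -> covered: B1=F, B2=F, B3=F, B4=T, B5=S
#7 (k=12, n=9) -> covered: B1=T, B3=T, B4=F, B5=E, B6=F
#8 (k=7, n=10) -> covered: B1=T, B3=T, B4=F, B5=E, B6=T
the full pool covers 11 outcomes: B1=T, B1=F, B2=F, B3=T, B3=F, B4=T, B4=F, B5=S, B5=E, B6=T, B6=F
size 1 is not enough: best union over all size-1 subsets is 5/11
size 2 is not enough: best union over all size-2 subsets is 10/11
the canonical winner is {2, 3, 6}: size 3, full 11-outcome coverage, earliest index list among size-3 covers
Answer: 3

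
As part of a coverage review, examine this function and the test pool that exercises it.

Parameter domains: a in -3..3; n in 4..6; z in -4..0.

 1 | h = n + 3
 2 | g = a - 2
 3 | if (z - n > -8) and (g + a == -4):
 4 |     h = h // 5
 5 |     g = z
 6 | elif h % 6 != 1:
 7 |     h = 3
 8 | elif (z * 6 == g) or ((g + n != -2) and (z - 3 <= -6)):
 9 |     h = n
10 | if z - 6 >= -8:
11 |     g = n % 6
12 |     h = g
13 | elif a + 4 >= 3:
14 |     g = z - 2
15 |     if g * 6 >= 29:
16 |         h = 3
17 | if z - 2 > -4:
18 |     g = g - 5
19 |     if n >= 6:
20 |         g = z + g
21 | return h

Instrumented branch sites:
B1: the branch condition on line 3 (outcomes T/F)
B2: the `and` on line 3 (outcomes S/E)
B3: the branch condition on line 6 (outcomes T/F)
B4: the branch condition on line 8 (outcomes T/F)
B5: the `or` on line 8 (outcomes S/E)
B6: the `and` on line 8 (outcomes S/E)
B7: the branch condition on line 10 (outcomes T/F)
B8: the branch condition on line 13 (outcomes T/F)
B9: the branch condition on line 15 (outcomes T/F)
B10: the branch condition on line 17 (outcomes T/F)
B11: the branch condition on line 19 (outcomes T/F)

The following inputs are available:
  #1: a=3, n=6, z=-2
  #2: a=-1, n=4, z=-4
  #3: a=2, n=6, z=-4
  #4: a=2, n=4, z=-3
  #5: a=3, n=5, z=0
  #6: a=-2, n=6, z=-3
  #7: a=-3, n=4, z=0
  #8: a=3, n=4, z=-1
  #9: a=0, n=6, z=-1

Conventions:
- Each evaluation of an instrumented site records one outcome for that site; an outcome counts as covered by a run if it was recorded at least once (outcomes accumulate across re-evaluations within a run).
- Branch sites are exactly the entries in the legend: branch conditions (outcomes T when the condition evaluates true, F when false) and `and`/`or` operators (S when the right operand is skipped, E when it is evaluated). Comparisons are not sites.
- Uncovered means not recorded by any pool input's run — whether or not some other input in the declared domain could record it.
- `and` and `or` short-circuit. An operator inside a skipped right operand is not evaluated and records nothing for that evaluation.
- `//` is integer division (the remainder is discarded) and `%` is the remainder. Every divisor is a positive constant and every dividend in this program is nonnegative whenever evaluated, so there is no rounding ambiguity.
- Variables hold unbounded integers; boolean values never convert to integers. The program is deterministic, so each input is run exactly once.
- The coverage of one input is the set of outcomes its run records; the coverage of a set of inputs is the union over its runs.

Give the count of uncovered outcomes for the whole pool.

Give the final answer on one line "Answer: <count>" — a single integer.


input #1, a=3, n=6, z=-2: events B2->S, B1->F, B3->T, B7->T, B10->F; outcomes B1=F, B2=S, B3=T, B7=T, B10=F
input #2, a=-1, n=4, z=-4: events B2->S, B1->F, B3->F, B5->E, B6->E, B4->T, B7->F, B8->T, B9->F, B10->F; outcomes B1=F, B2=S, B3=F, B4=T, B5=E, B6=E, B7=F, B8=T, B9=F, B10=F
input #3, a=2, n=6, z=-4: events B2->S, B1->F, B3->T, B7->F, B8->T, B9->F, B10->F; outcomes B1=F, B2=S, B3=T, B7=F, B8=T, B9=F, B10=F
input #4, a=2, n=4, z=-3: events B2->E, B1->F, B3->F, B5->E, B6->E, B4->T, B7->F, B8->T, B9->F, B10->F; outcomes B1=F, B2=E, B3=F, B4=T, B5=E, B6=E, B7=F, B8=T, B9=F, B10=F
input #5, a=3, n=5, z=0: events B2->E, B1->F, B3->T, B7->T, B10->T, B11->F; outcomes B1=F, B2=E, B3=T, B7=T, B10=T, B11=F
input #6, a=-2, n=6, z=-3: events B2->S, B1->F, B3->T, B7->F, B8->F, B10->F; outcomes B1=F, B2=S, B3=T, B7=F, B8=F, B10=F
input #7, a=-3, n=4, z=0: events B2->E, B1->F, B3->F, B5->E, B6->E, B4->F, B7->T, B10->T, B11->F; outcomes B1=F, B2=E, B3=F, B4=F, B5=E, B6=E, B7=T, B10=T, B11=F
input #8, a=3, n=4, z=-1: events B2->E, B1->F, B3->F, B5->E, B6->E, B4->F, B7->T, B10->T, B11->F; outcomes B1=F, B2=E, B3=F, B4=F, B5=E, B6=E, B7=T, B10=T, B11=F
input #9, a=0, n=6, z=-1: events B2->E, B1->F, B3->T, B7->T, B10->T, B11->T; outcomes B1=F, B2=E, B3=T, B7=T, B10=T, B11=T
union over the pool: B1=F, B2=S, B2=E, B3=T, B3=F, B4=T, B4=F, B5=E, B6=E, B7=T, B7=F, B8=T, B8=F, B9=F, B10=T, B10=F, B11=T, B11=F
uncovered (4 of 22): B1=T, B5=S, B6=S, B9=T
Answer: 4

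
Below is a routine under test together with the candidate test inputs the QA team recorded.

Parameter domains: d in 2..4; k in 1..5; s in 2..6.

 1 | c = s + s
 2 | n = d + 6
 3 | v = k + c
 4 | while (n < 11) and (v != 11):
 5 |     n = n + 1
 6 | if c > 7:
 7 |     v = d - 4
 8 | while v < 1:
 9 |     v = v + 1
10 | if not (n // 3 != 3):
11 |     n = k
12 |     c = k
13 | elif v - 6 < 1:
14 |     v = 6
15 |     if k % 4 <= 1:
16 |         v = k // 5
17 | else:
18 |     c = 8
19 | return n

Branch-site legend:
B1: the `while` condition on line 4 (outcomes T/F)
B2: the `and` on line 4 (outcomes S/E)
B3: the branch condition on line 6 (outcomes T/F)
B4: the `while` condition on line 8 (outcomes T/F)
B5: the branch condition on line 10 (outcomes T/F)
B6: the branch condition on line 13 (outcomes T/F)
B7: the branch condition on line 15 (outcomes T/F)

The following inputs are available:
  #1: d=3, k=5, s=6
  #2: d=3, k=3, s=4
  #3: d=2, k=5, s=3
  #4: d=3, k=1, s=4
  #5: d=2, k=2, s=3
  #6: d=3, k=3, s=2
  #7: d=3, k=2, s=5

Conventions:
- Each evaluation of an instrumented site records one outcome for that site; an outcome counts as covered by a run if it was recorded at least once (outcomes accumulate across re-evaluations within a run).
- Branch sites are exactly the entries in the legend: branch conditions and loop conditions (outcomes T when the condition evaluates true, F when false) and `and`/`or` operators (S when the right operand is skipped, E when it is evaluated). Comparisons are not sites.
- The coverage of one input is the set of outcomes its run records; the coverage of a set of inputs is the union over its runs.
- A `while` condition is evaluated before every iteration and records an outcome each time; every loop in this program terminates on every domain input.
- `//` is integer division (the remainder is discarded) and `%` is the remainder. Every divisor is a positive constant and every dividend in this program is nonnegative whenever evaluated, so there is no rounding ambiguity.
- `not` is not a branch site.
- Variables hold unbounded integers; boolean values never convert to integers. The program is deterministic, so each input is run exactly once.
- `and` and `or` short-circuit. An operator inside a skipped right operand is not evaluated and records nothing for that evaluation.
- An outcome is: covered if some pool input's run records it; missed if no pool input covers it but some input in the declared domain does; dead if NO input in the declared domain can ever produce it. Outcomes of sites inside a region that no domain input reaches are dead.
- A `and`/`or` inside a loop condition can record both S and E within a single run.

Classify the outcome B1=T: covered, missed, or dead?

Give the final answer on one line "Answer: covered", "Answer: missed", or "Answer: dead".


B1=T is recorded by pool input(s) 1, 4, 5, 6, 7 -> covered
Answer: covered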